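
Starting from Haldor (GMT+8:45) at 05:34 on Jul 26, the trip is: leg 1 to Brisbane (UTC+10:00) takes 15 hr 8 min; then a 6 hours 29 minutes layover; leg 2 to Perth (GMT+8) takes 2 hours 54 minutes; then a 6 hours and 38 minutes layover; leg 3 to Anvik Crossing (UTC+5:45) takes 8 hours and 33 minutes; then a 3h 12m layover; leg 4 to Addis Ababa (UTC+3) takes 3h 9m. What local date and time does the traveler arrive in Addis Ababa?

Convert departure to UTC: 05:34 − 8:45 = 20:49 UTC on Jul 25.
Add 15 hours 8 minutes leg 1 → 11:57 UTC (Jul 26).
Add 6 hours 29 minutes layover in Brisbane → 18:26 UTC.
Add 2 hours and 54 minutes leg 2 → 21:20 UTC.
Add 6 hours 38 minutes layover in Perth → 03:58 UTC (Jul 27).
Add 8 hours and 33 minutes leg 3 → 12:31 UTC.
Add 3 hours and 12 minutes layover in Anvik Crossing → 15:43 UTC.
Add 3 hours and 9 minutes leg 4 → 18:52 UTC.
Addis Ababa is UTC+3:00, so local arrival = 18:52 + 3:00 = 21:52 on Jul 27.

21:52 on Jul 27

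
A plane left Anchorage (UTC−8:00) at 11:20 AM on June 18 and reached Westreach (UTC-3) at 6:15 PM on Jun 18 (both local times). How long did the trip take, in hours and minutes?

1 hour 55 minutes

Departure in UTC: 11:20 AM + 8:00 = 7:20 PM on Jun 18.
Arrival in UTC: 6:15 PM + 3:00 = 9:15 PM on Jun 18.
Elapsed = 9:15 PM − 7:20 PM = 1 hour 55 minutes.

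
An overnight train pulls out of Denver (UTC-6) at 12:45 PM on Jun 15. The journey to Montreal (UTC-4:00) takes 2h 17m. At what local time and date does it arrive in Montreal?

Convert departure to UTC: 12:45 PM + 6:00 = 6:45 PM UTC on Jun 15.
Add 2 hours and 17 minutes travel time → 9:02 PM UTC.
Montreal is UTC−4:00, so local arrival = 9:02 PM − 4:00 = 5:02 PM on Jun 15.

5:02 PM on Jun 15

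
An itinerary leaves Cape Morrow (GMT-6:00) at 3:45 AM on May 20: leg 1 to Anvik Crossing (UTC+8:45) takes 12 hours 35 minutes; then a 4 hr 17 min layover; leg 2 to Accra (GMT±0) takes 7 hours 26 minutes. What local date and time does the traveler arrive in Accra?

10:03 AM on May 21

Convert departure to UTC: 3:45 AM + 6:00 = 9:45 AM UTC on May 20.
Add 12 hours and 35 minutes leg 1 → 10:20 PM UTC.
Add 4 hours and 17 minutes layover in Anvik Crossing → 2:37 AM UTC (May 21).
Add 7 hours 26 minutes leg 2 → 10:03 AM UTC.
Accra is UTC+0, so local arrival is the same: 10:03 AM on May 21.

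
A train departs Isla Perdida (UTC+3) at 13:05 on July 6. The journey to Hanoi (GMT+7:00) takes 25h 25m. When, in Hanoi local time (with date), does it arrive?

18:30 on July 7

Hanoi is 4:00 ahead of Isla Perdida.
After 25 hours and 25 minutes it is 14:30 (Jul 7) in Isla Perdida.
Shift by the zone difference: 14:30 + 4:00 = 18:30 on Jul 7 in Hanoi.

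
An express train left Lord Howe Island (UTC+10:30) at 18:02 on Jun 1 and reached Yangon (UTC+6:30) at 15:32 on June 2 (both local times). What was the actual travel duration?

Yangon is 4:00 behind Lord Howe Island.
Clock-face elapsed time (ignoring zones) is 21 hours 30 minutes.
Actual elapsed = 21 hours 30 minutes + 4:00 = 25 hours 30 minutes.

25 hours 30 minutes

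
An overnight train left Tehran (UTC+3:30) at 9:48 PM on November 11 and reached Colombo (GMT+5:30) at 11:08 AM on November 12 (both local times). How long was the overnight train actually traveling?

11 hours 20 minutes

Departure in UTC: 9:48 PM − 3:30 = 6:18 PM on Nov 11.
Arrival in UTC: 11:08 AM − 5:30 = 5:38 AM on Nov 12.
Elapsed = 5:38 AM − 6:18 PM (+1 day) = 11 hours 20 minutes.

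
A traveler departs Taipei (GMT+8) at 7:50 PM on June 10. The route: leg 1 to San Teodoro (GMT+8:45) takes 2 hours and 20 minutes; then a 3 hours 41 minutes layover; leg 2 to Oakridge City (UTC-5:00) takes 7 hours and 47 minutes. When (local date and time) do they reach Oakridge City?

8:38 PM on June 10

Convert departure to UTC: 7:50 PM − 8:00 = 11:50 AM UTC on Jun 10.
Add 2 hours 20 minutes leg 1 → 2:10 PM UTC.
Add 3 hours and 41 minutes layover in San Teodoro → 5:51 PM UTC.
Add 7 hours and 47 minutes leg 2 → 1:38 AM UTC (Jun 11).
Oakridge City is UTC−5:00, so local arrival = 1:38 AM − 5:00 = 8:38 PM on Jun 10.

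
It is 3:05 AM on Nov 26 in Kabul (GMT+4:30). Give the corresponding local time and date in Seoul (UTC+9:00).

Seoul is 4:30 ahead of Kabul.
Shift by the zone difference: 3:05 AM + 4:30 = 7:35 AM on Nov 26 in Seoul.

7:35 AM on November 26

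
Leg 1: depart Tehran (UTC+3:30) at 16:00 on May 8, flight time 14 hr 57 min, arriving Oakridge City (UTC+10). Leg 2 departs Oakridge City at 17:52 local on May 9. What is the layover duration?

Convert departure to UTC: 16:00 − 3:30 = 12:30 UTC on May 8.
Add 14 hours and 57 minutes flight time → 03:27 UTC (May 9).
Oakridge City is UTC+10:00, so local arrival = 03:27 + 10:00 = 13:27 on May 9.
Layover = 17:52 − 13:27 = 4 hours 25 minutes.

4 hours 25 minutes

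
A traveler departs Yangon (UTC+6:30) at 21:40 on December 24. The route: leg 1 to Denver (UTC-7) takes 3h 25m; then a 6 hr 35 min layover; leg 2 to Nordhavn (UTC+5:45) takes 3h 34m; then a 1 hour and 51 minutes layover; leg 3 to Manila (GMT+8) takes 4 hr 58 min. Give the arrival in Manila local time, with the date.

Convert departure to UTC: 21:40 − 6:30 = 15:10 UTC on Dec 24.
Add 3 hours and 25 minutes leg 1 → 18:35 UTC.
Add 6 hours 35 minutes layover in Denver → 01:10 UTC (Dec 25).
Add 3 hours 34 minutes leg 2 → 04:44 UTC.
Add 1 hour and 51 minutes layover in Nordhavn → 06:35 UTC.
Add 4 hours and 58 minutes leg 3 → 11:33 UTC.
Manila is UTC+8:00, so local arrival = 11:33 + 8:00 = 19:33 on Dec 25.

19:33 on December 25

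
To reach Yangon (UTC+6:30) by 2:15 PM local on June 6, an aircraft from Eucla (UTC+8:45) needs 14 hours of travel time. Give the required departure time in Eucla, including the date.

2:30 AM on June 6

Target arrival in UTC: 2:15 PM − 6:30 = 7:45 AM on Jun 6.
Subtract 14 hours → departure 5:45 PM UTC on Jun 5.
Eucla is UTC+8:45: 5:45 PM + 8:45 = 2:30 AM on Jun 6.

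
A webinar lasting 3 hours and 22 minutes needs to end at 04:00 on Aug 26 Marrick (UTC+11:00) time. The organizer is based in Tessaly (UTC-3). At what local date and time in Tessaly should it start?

Target end time in UTC: 04:00 − 11:00 = 17:00 on Aug 25.
Subtract 3 hours 22 minutes → start 13:38 UTC on Aug 25.
Tessaly is UTC−3:00: 13:38 − 3:00 = 10:38 on Aug 25.

10:38 on Aug 25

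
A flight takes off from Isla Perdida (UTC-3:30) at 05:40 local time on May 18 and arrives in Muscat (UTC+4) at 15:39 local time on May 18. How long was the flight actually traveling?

Departure in UTC: 05:40 + 3:30 = 09:10 on May 18.
Arrival in UTC: 15:39 − 4:00 = 11:39 on May 18.
Elapsed = 11:39 − 09:10 = 2 hours 29 minutes.

2 hours 29 minutes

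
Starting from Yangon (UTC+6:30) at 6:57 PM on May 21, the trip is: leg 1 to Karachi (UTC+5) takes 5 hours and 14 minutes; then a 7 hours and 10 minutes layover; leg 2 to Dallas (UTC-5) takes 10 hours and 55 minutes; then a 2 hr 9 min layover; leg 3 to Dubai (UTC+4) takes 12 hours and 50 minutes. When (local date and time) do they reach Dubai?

6:45 AM on May 23

Convert departure to UTC: 6:57 PM − 6:30 = 12:27 PM UTC on May 21.
Add 5 hours 14 minutes leg 1 → 5:41 PM UTC.
Add 7 hours and 10 minutes layover in Karachi → 12:51 AM UTC (May 22).
Add 10 hours and 55 minutes leg 2 → 11:46 AM UTC.
Add 2 hours 9 minutes layover in Dallas → 1:55 PM UTC.
Add 12 hours 50 minutes leg 3 → 2:45 AM UTC (May 23).
Dubai is UTC+4:00, so local arrival = 2:45 AM + 4:00 = 6:45 AM on May 23.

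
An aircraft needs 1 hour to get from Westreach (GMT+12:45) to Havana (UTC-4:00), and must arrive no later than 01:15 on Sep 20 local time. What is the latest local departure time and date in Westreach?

17:00 on September 20

Target arrival in UTC: 01:15 + 4:00 = 05:15 on Sep 20.
Subtract 1 hour → departure 04:15 UTC on Sep 20.
Westreach is UTC+12:45: 04:15 + 12:45 = 17:00 on Sep 20.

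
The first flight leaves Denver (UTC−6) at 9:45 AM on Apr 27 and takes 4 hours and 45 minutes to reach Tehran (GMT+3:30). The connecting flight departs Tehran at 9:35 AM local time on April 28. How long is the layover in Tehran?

Convert departure to UTC: 9:45 AM + 6:00 = 3:45 PM UTC on Apr 27.
Add 4 hours and 45 minutes flight time → 8:30 PM UTC.
Tehran is UTC+3:30, so local arrival = 8:30 PM + 3:30 = 12:00 AM on Apr 28.
Layover = 9:35 AM − 12:00 AM = 9 hours 35 minutes.

9 hours 35 minutes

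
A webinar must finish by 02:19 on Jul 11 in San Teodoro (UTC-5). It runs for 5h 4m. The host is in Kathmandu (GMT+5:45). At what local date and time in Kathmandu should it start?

Target end time in UTC: 02:19 + 5:00 = 07:19 on Jul 11.
Subtract 5 hours 4 minutes → start 02:15 UTC on Jul 11.
Kathmandu is UTC+5:45: 02:15 + 5:45 = 08:00 on Jul 11.

08:00 on July 11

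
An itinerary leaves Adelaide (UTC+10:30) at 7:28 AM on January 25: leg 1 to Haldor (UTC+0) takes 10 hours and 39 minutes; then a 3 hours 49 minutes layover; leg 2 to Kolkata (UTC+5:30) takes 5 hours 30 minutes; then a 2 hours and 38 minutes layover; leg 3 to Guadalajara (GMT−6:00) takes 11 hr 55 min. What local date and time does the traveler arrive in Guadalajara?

Convert departure to UTC: 7:28 AM − 10:30 = 8:58 PM UTC on Jan 24.
Add 10 hours and 39 minutes leg 1 → 7:37 AM UTC (Jan 25).
Add 3 hours 49 minutes layover in Haldor → 11:26 AM UTC.
Add 5 hours and 30 minutes leg 2 → 4:56 PM UTC.
Add 2 hours and 38 minutes layover in Kolkata → 7:34 PM UTC.
Add 11 hours and 55 minutes leg 3 → 7:29 AM UTC (Jan 26).
Guadalajara is UTC−6:00, so local arrival = 7:29 AM − 6:00 = 1:29 AM on Jan 26.

1:29 AM on January 26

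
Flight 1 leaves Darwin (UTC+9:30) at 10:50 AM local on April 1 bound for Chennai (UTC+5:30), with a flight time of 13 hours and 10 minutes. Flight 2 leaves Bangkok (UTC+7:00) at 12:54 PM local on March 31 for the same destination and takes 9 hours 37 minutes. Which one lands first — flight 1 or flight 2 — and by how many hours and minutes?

the second, by 22 hours 59 minutes

Flight 1 in UTC: 10:50 AM − 9:30 = 1:20 AM on Apr 1.
+13 hours 10 minutes → arrive 2:30 PM UTC on Apr 1.
Flight 2 in UTC: 12:54 PM − 7:00 = 5:54 AM on Mar 31.
+9 hours 37 minutes → arrive 3:31 PM UTC on Mar 31.
Flight 2 lands earlier by 22 hours 59 minutes.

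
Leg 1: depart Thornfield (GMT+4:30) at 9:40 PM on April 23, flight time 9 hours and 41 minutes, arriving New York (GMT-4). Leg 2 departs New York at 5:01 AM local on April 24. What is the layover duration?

Convert departure to UTC: 9:40 PM − 4:30 = 5:10 PM UTC on Apr 23.
Add 9 hours 41 minutes flight time → 2:51 AM UTC (Apr 24).
New York is UTC−4:00, so local arrival = 2:51 AM − 4:00 = 10:51 PM on Apr 23.
Layover = 5:01 AM − 10:51 PM (+1 day) = 6 hours 10 minutes.

6 hours 10 minutes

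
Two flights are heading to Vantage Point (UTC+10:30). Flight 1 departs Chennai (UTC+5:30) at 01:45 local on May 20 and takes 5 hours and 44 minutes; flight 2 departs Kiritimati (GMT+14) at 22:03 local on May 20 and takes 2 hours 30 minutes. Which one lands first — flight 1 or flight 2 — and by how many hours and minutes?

the first, by 8 hours 34 minutes

Flight 1 in UTC: 01:45 − 5:30 = 20:15 on May 19.
+5 hours and 44 minutes → arrive 01:59 UTC on May 20.
Flight 2 in UTC: 22:03 − 14:00 = 08:03 on May 20.
+2 hours 30 minutes → arrive 10:33 UTC on May 20.
Flight 1 lands earlier by 8 hours 34 minutes.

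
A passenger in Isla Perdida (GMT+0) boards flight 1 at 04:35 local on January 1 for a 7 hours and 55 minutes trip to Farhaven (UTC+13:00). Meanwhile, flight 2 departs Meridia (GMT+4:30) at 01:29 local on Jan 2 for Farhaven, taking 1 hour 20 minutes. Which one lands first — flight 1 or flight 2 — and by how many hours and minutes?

Flight 1 departs at 04:35 UTC (Jan 1).
+7 hours and 55 minutes → arrive 12:30 UTC on Jan 1.
Flight 2 in UTC: 01:29 − 4:30 = 20:59 on Jan 1.
+1 hour 20 minutes → arrive 22:19 UTC on Jan 1.
Flight 1 lands earlier by 9 hours 49 minutes.

the first, by 9 hours 49 minutes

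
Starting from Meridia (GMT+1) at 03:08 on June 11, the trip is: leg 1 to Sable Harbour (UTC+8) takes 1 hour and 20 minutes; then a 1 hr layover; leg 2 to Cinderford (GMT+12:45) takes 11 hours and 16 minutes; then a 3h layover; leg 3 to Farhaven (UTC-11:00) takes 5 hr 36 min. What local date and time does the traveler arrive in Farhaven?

13:20 on June 11

Convert departure to UTC: 03:08 − 1:00 = 02:08 UTC on Jun 11.
Add 1 hour and 20 minutes leg 1 → 03:28 UTC.
Add 1 hour layover in Sable Harbour → 04:28 UTC.
Add 11 hours 16 minutes leg 2 → 15:44 UTC.
Add 3 hours layover in Cinderford → 18:44 UTC.
Add 5 hours 36 minutes leg 3 → 00:20 UTC (Jun 12).
Farhaven is UTC−11:00, so local arrival = 00:20 − 11:00 = 13:20 on Jun 11.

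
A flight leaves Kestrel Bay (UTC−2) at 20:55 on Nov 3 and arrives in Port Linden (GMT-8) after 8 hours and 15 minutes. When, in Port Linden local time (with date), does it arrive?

23:10 on Nov 3

Convert departure to UTC: 20:55 + 2:00 = 22:55 UTC on Nov 3.
Add 8 hours and 15 minutes travel time → 07:10 UTC (Nov 4).
Port Linden is UTC−8:00, so local arrival = 07:10 − 8:00 = 23:10 on Nov 3.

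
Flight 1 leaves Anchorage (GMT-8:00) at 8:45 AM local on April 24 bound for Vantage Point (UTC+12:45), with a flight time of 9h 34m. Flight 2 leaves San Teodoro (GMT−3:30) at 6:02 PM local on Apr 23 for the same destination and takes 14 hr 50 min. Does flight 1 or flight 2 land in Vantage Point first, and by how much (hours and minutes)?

the second, by 13 hours 57 minutes

Flight 1 in UTC: 8:45 AM + 8:00 = 4:45 PM on Apr 24.
+9 hours and 34 minutes → arrive 2:19 AM UTC on Apr 25.
Flight 2 in UTC: 6:02 PM + 3:30 = 9:32 PM on Apr 23.
+14 hours 50 minutes → arrive 12:22 PM UTC on Apr 24.
Flight 2 lands earlier by 13 hours 57 minutes.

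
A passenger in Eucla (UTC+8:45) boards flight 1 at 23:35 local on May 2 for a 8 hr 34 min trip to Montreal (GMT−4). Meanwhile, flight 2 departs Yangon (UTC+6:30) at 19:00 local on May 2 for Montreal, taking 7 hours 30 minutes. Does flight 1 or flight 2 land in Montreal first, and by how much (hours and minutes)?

Flight 1 in UTC: 23:35 − 8:45 = 14:50 on May 2.
+8 hours 34 minutes → arrive 23:24 UTC on May 2.
Flight 2 in UTC: 19:00 − 6:30 = 12:30 on May 2.
+7 hours and 30 minutes → arrive 20:00 UTC on May 2.
Flight 2 lands earlier by 3 hours 24 minutes.

the second, by 3 hours 24 minutes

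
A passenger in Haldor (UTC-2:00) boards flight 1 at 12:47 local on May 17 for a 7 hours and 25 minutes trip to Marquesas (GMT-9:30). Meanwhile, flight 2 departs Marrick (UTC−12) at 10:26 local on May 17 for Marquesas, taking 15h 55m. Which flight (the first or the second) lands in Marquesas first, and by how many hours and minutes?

the first, by 16 hours 9 minutes

Flight 1 in UTC: 12:47 + 2:00 = 14:47 on May 17.
+7 hours and 25 minutes → arrive 22:12 UTC on May 17.
Flight 2 in UTC: 10:26 + 12:00 = 22:26 on May 17.
+15 hours 55 minutes → arrive 14:21 UTC on May 18.
Flight 1 lands earlier by 16 hours 9 minutes.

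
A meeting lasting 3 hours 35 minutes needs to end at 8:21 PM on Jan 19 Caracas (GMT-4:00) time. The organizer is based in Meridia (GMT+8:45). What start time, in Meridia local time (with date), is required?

Target end time in UTC: 8:21 PM + 4:00 = 12:21 AM on Jan 20.
Subtract 3 hours 35 minutes → start 8:46 PM UTC on Jan 19.
Meridia is UTC+8:45: 8:46 PM + 8:45 = 5:31 AM on Jan 20.

5:31 AM on January 20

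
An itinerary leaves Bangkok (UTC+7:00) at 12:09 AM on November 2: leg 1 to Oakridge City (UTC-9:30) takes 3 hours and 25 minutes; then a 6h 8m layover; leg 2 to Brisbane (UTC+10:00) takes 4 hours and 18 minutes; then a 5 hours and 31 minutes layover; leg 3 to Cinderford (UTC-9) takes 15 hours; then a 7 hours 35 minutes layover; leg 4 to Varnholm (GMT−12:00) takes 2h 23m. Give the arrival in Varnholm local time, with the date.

1:29 AM on November 3

Convert departure to UTC: 12:09 AM − 7:00 = 5:09 PM UTC on Nov 1.
Add 3 hours 25 minutes leg 1 → 8:34 PM UTC.
Add 6 hours 8 minutes layover in Oakridge City → 2:42 AM UTC (Nov 2).
Add 4 hours and 18 minutes leg 2 → 7:00 AM UTC.
Add 5 hours 31 minutes layover in Brisbane → 12:31 PM UTC.
Add 15 hours leg 3 → 3:31 AM UTC (Nov 3).
Add 7 hours 35 minutes layover in Cinderford → 11:06 AM UTC.
Add 2 hours 23 minutes leg 4 → 1:29 PM UTC.
Varnholm is UTC−12:00, so local arrival = 1:29 PM − 12:00 = 1:29 AM on Nov 3.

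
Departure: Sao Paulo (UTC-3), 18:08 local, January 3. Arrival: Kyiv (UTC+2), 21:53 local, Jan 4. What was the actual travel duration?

22 hours 45 minutes

Departure in UTC: 18:08 + 3:00 = 21:08 on Jan 3.
Arrival in UTC: 21:53 − 2:00 = 19:53 on Jan 4.
Elapsed = 19:53 − 21:08 (+1 day) = 22 hours 45 minutes.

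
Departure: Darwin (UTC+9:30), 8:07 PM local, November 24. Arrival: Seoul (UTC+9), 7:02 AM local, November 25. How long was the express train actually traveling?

11 hours 25 minutes

Departure in UTC: 8:07 PM − 9:30 = 10:37 AM on Nov 24.
Arrival in UTC: 7:02 AM − 9:00 = 10:02 PM on Nov 24.
Elapsed = 10:02 PM − 10:37 AM = 11 hours 25 minutes.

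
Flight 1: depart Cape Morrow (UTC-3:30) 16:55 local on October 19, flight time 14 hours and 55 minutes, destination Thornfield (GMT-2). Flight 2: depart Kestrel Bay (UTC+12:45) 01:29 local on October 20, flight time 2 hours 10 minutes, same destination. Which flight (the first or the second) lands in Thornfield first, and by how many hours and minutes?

the second, by 20 hours 26 minutes

Flight 1 in UTC: 16:55 + 3:30 = 20:25 on Oct 19.
+14 hours 55 minutes → arrive 11:20 UTC on Oct 20.
Flight 2 in UTC: 01:29 − 12:45 = 12:44 on Oct 19.
+2 hours 10 minutes → arrive 14:54 UTC on Oct 19.
Flight 2 lands earlier by 20 hours 26 minutes.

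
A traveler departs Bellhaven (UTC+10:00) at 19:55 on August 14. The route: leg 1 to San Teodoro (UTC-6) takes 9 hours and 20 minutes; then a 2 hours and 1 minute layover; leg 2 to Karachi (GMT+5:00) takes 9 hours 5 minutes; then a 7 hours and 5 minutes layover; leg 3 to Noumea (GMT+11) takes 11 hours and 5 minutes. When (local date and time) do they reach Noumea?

Convert departure to UTC: 19:55 − 10:00 = 09:55 UTC on Aug 14.
Add 9 hours and 20 minutes leg 1 → 19:15 UTC.
Add 2 hours and 1 minute layover in San Teodoro → 21:16 UTC.
Add 9 hours 5 minutes leg 2 → 06:21 UTC (Aug 15).
Add 7 hours and 5 minutes layover in Karachi → 13:26 UTC.
Add 11 hours and 5 minutes leg 3 → 00:31 UTC (Aug 16).
Noumea is UTC+11:00, so local arrival = 00:31 + 11:00 = 11:31 on Aug 16.

11:31 on Aug 16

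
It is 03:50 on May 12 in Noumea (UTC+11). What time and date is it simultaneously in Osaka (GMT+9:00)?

In UTC: 03:50 − 11:00 = 16:50 on May 11.
Osaka is UTC+9:00: 16:50 + 9:00 = 01:50 on May 12.

01:50 on May 12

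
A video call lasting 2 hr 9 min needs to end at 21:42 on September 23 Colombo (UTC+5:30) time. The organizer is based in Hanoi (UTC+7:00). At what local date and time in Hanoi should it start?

21:03 on September 23

Target end time in UTC: 21:42 − 5:30 = 16:12 on Sep 23.
Subtract 2 hours and 9 minutes → start 14:03 UTC on Sep 23.
Hanoi is UTC+7:00: 14:03 + 7:00 = 21:03 on Sep 23.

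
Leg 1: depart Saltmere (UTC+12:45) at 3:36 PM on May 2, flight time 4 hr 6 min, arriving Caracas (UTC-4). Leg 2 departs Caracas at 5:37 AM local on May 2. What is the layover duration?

Convert departure to UTC: 3:36 PM − 12:45 = 2:51 AM UTC on May 2.
Add 4 hours and 6 minutes flight time → 6:57 AM UTC.
Caracas is UTC−4:00, so local arrival = 6:57 AM − 4:00 = 2:57 AM on May 2.
Layover = 5:37 AM − 2:57 AM = 2 hours 40 minutes.

2 hours 40 minutes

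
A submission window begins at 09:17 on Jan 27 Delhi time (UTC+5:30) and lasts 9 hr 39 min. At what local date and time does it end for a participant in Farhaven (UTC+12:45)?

Convert start to UTC: 09:17 − 5:30 = 03:47 UTC on Jan 27.
Add 9 hours 39 minutes duration → 13:26 UTC.
Farhaven is UTC+12:45, so local end time = 13:26 + 12:45 = 02:11 on Jan 28.

02:11 on January 28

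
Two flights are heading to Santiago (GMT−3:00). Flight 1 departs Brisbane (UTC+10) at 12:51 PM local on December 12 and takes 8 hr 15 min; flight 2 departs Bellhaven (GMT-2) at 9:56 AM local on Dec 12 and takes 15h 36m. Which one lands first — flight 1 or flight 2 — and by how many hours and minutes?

the first, by 16 hours 26 minutes

Flight 1 in UTC: 12:51 PM − 10:00 = 2:51 AM on Dec 12.
+8 hours 15 minutes → arrive 11:06 AM UTC on Dec 12.
Flight 2 in UTC: 9:56 AM + 2:00 = 11:56 AM on Dec 12.
+15 hours 36 minutes → arrive 3:32 AM UTC on Dec 13.
Flight 1 lands earlier by 16 hours 26 minutes.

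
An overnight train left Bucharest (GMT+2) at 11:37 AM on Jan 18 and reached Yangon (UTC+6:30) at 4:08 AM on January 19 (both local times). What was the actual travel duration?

Departure in UTC: 11:37 AM − 2:00 = 9:37 AM on Jan 18.
Arrival in UTC: 4:08 AM − 6:30 = 9:38 PM on Jan 18.
Elapsed = 9:38 PM − 9:37 AM = 12 hours 1 minute.

12 hours 1 minute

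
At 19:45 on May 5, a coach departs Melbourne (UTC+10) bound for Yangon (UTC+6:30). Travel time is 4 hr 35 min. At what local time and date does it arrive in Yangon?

20:50 on May 5

Convert departure to UTC: 19:45 − 10:00 = 09:45 UTC on May 5.
Add 4 hours and 35 minutes travel time → 14:20 UTC.
Yangon is UTC+6:30, so local arrival = 14:20 + 6:30 = 20:50 on May 5.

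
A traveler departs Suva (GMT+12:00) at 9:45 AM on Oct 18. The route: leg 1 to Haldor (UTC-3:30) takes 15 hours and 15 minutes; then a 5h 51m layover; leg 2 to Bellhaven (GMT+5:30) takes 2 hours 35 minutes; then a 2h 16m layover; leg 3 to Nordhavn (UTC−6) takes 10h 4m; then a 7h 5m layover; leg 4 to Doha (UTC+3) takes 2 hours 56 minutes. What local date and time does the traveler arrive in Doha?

10:47 PM on Oct 19

Convert departure to UTC: 9:45 AM − 12:00 = 9:45 PM UTC on Oct 17.
Add 15 hours 15 minutes leg 1 → 1:00 PM UTC (Oct 18).
Add 5 hours 51 minutes layover in Haldor → 6:51 PM UTC.
Add 2 hours and 35 minutes leg 2 → 9:26 PM UTC.
Add 2 hours and 16 minutes layover in Bellhaven → 11:42 PM UTC.
Add 10 hours 4 minutes leg 3 → 9:46 AM UTC (Oct 19).
Add 7 hours and 5 minutes layover in Nordhavn → 4:51 PM UTC.
Add 2 hours and 56 minutes leg 4 → 7:47 PM UTC.
Doha is UTC+3:00, so local arrival = 7:47 PM + 3:00 = 10:47 PM on Oct 19.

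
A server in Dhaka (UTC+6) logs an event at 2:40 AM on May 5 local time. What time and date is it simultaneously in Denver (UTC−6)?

2:40 PM on May 4

In UTC: 2:40 AM − 6:00 = 8:40 PM on May 4.
Denver is UTC−6:00: 8:40 PM − 6:00 = 2:40 PM on May 4.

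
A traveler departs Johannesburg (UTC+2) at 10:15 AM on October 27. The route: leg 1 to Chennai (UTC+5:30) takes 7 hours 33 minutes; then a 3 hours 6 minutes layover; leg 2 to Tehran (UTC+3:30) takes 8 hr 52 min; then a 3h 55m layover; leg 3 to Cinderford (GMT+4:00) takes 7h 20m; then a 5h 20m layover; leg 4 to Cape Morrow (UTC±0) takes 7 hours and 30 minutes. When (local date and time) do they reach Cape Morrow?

Convert departure to UTC: 10:15 AM − 2:00 = 8:15 AM UTC on Oct 27.
Add 7 hours 33 minutes leg 1 → 3:48 PM UTC.
Add 3 hours and 6 minutes layover in Chennai → 6:54 PM UTC.
Add 8 hours 52 minutes leg 2 → 3:46 AM UTC (Oct 28).
Add 3 hours and 55 minutes layover in Tehran → 7:41 AM UTC.
Add 7 hours 20 minutes leg 3 → 3:01 PM UTC.
Add 5 hours 20 minutes layover in Cinderford → 8:21 PM UTC.
Add 7 hours 30 minutes leg 4 → 3:51 AM UTC (Oct 29).
Cape Morrow is UTC+0, so local arrival is the same: 3:51 AM on Oct 29.

3:51 AM on October 29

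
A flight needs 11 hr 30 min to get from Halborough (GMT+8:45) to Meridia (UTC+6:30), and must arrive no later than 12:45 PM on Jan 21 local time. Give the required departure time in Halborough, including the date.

Target arrival in UTC: 12:45 PM − 6:30 = 6:15 AM on Jan 21.
Subtract 11 hours and 30 minutes → departure 6:45 PM UTC on Jan 20.
Halborough is UTC+8:45: 6:45 PM + 8:45 = 3:30 AM on Jan 21.

3:30 AM on Jan 21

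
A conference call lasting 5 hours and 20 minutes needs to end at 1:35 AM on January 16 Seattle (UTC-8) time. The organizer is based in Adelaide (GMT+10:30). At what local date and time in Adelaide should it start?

2:45 PM on January 16

Target end time in UTC: 1:35 AM + 8:00 = 9:35 AM on Jan 16.
Subtract 5 hours and 20 minutes → start 4:15 AM UTC on Jan 16.
Adelaide is UTC+10:30: 4:15 AM + 10:30 = 2:45 PM on Jan 16.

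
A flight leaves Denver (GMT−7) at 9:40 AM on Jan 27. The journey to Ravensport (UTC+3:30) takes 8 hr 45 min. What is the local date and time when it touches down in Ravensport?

4:55 AM on Jan 28

Convert departure to UTC: 9:40 AM + 7:00 = 4:40 PM UTC on Jan 27.
Add 8 hours and 45 minutes travel time → 1:25 AM UTC (Jan 28).
Ravensport is UTC+3:30, so local arrival = 1:25 AM + 3:30 = 4:55 AM on Jan 28.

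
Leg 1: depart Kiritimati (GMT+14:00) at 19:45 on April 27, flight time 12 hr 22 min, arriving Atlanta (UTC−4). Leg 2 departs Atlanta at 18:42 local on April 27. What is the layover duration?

4 hours 35 minutes

Convert departure to UTC: 19:45 − 14:00 = 05:45 UTC on Apr 27.
Add 12 hours and 22 minutes flight time → 18:07 UTC.
Atlanta is UTC−4:00, so local arrival = 18:07 − 4:00 = 14:07 on Apr 27.
Layover = 18:42 − 14:07 = 4 hours 35 minutes.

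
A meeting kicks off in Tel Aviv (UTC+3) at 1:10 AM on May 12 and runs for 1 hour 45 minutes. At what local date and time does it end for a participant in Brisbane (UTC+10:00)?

Convert start to UTC: 1:10 AM − 3:00 = 10:10 PM UTC on May 11.
Add 1 hour and 45 minutes duration → 11:55 PM UTC.
Brisbane is UTC+10:00, so local end time = 11:55 PM + 10:00 = 9:55 AM on May 12.

9:55 AM on May 12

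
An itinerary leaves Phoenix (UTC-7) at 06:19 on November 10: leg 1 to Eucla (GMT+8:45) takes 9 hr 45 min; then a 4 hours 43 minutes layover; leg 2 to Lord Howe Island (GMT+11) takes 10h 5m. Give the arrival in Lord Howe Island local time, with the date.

Convert departure to UTC: 06:19 + 7:00 = 13:19 UTC on Nov 10.
Add 9 hours 45 minutes leg 1 → 23:04 UTC.
Add 4 hours and 43 minutes layover in Eucla → 03:47 UTC (Nov 11).
Add 10 hours 5 minutes leg 2 → 13:52 UTC.
Lord Howe Island is UTC+11:00, so local arrival = 13:52 + 11:00 = 00:52 on Nov 12.

00:52 on Nov 12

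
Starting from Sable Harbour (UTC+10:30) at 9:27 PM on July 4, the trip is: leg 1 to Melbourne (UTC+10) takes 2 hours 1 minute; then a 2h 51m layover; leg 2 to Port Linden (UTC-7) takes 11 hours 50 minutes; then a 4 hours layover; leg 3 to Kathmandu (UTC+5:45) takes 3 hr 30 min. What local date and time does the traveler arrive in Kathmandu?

Convert departure to UTC: 9:27 PM − 10:30 = 10:57 AM UTC on Jul 4.
Add 2 hours and 1 minute leg 1 → 12:58 PM UTC.
Add 2 hours and 51 minutes layover in Melbourne → 3:49 PM UTC.
Add 11 hours and 50 minutes leg 2 → 3:39 AM UTC (Jul 5).
Add 4 hours layover in Port Linden → 7:39 AM UTC.
Add 3 hours and 30 minutes leg 3 → 11:09 AM UTC.
Kathmandu is UTC+5:45, so local arrival = 11:09 AM + 5:45 = 4:54 PM on Jul 5.

4:54 PM on Jul 5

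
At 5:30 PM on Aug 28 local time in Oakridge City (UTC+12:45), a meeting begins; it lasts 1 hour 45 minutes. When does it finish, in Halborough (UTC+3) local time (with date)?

9:30 AM on August 28

Convert start to UTC: 5:30 PM − 12:45 = 4:45 AM UTC on Aug 28.
Add 1 hour and 45 minutes duration → 6:30 AM UTC.
Halborough is UTC+3:00, so local end time = 6:30 AM + 3:00 = 9:30 AM on Aug 28.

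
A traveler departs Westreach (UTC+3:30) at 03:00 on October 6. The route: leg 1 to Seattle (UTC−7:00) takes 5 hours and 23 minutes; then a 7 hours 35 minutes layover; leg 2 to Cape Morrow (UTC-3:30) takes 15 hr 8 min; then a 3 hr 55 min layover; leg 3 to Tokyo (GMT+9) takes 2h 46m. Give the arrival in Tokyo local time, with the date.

19:17 on October 7

Convert departure to UTC: 03:00 − 3:30 = 23:30 UTC on Oct 5.
Add 5 hours and 23 minutes leg 1 → 04:53 UTC (Oct 6).
Add 7 hours 35 minutes layover in Seattle → 12:28 UTC.
Add 15 hours and 8 minutes leg 2 → 03:36 UTC (Oct 7).
Add 3 hours and 55 minutes layover in Cape Morrow → 07:31 UTC.
Add 2 hours 46 minutes leg 3 → 10:17 UTC.
Tokyo is UTC+9:00, so local arrival = 10:17 + 9:00 = 19:17 on Oct 7.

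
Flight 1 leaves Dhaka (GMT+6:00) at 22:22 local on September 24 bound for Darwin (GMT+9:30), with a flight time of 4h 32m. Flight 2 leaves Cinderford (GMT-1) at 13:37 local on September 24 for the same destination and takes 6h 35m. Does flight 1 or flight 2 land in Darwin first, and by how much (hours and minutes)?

the first, by 18 minutes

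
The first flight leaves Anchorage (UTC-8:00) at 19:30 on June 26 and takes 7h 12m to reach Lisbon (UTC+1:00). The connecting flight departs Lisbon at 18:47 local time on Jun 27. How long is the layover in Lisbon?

Convert departure to UTC: 19:30 + 8:00 = 03:30 UTC on Jun 27.
Add 7 hours 12 minutes flight time → 10:42 UTC.
Lisbon is UTC+1:00, so local arrival = 10:42 + 1:00 = 11:42 on Jun 27.
Layover = 18:47 − 11:42 = 7 hours 5 minutes.

7 hours 5 minutes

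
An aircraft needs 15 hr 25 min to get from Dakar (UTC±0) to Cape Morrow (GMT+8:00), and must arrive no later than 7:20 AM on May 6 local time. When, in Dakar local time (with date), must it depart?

7:55 AM on May 5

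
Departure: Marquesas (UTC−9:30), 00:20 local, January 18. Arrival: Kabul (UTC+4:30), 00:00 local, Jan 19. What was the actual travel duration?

9 hours 40 minutes

Departure in UTC: 00:20 + 9:30 = 09:50 on Jan 18.
Arrival in UTC: 00:00 − 4:30 = 19:30 on Jan 18.
Elapsed = 19:30 − 09:50 = 9 hours 40 minutes.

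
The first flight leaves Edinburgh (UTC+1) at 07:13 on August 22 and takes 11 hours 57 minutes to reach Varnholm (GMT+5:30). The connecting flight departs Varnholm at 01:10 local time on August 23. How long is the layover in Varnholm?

Convert departure to UTC: 07:13 − 1:00 = 06:13 UTC on Aug 22.
Add 11 hours 57 minutes flight time → 18:10 UTC.
Varnholm is UTC+5:30, so local arrival = 18:10 + 5:30 = 23:40 on Aug 22.
Layover = 01:10 − 23:40 (+1 day) = 1 hour 30 minutes.

1 hour 30 minutes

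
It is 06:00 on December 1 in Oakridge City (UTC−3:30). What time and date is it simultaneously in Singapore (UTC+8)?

In UTC: 06:00 + 3:30 = 09:30 on Dec 1.
Singapore is UTC+8:00: 09:30 + 8:00 = 17:30 on Dec 1.

17:30 on December 1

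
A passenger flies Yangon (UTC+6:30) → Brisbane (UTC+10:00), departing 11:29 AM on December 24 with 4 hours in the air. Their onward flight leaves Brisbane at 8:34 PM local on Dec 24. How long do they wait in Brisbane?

Convert departure to UTC: 11:29 AM − 6:30 = 4:59 AM UTC on Dec 24.
Add 4 hours flight time → 8:59 AM UTC.
Brisbane is UTC+10:00, so local arrival = 8:59 AM + 10:00 = 6:59 PM on Dec 24.
Layover = 8:34 PM − 6:59 PM = 1 hour 35 minutes.

1 hour 35 minutes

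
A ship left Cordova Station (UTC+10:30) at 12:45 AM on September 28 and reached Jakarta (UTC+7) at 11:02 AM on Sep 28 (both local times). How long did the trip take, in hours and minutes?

13 hours 47 minutes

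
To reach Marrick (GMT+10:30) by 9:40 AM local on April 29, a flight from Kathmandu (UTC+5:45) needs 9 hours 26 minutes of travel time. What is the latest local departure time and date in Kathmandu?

Target arrival in UTC: 9:40 AM − 10:30 = 11:10 PM on Apr 28.
Subtract 9 hours 26 minutes → departure 1:44 PM UTC on Apr 28.
Kathmandu is UTC+5:45: 1:44 PM + 5:45 = 7:29 PM on Apr 28.

7:29 PM on April 28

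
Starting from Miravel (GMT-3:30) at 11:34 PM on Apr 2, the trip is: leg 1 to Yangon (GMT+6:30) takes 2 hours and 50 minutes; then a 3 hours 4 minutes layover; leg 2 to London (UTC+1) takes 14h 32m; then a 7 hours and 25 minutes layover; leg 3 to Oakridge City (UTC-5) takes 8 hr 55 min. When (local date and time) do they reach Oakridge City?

Convert departure to UTC: 11:34 PM + 3:30 = 3:04 AM UTC on Apr 3.
Add 2 hours and 50 minutes leg 1 → 5:54 AM UTC.
Add 3 hours 4 minutes layover in Yangon → 8:58 AM UTC.
Add 14 hours and 32 minutes leg 2 → 11:30 PM UTC.
Add 7 hours 25 minutes layover in London → 6:55 AM UTC (Apr 4).
Add 8 hours 55 minutes leg 3 → 3:50 PM UTC.
Oakridge City is UTC−5:00, so local arrival = 3:50 PM − 5:00 = 10:50 AM on Apr 4.

10:50 AM on April 4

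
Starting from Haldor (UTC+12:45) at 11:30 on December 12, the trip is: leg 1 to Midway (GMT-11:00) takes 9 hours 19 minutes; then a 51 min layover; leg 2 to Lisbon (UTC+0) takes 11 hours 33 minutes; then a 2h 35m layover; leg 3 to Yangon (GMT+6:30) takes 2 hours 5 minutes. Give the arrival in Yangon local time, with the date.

Convert departure to UTC: 11:30 − 12:45 = 22:45 UTC on Dec 11.
Add 9 hours 19 minutes leg 1 → 08:04 UTC (Dec 12).
Add 51 minutes layover in Midway → 08:55 UTC.
Add 11 hours 33 minutes leg 2 → 20:28 UTC.
Add 2 hours 35 minutes layover in Lisbon → 23:03 UTC.
Add 2 hours 5 minutes leg 3 → 01:08 UTC (Dec 13).
Yangon is UTC+6:30, so local arrival = 01:08 + 6:30 = 07:38 on Dec 13.

07:38 on December 13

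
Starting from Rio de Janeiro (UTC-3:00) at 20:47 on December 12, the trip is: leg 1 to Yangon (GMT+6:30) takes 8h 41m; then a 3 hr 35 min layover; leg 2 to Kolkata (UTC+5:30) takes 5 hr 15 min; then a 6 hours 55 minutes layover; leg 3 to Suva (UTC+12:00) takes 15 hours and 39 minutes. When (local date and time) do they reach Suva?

03:52 on December 15

Convert departure to UTC: 20:47 + 3:00 = 23:47 UTC on Dec 12.
Add 8 hours 41 minutes leg 1 → 08:28 UTC (Dec 13).
Add 3 hours 35 minutes layover in Yangon → 12:03 UTC.
Add 5 hours 15 minutes leg 2 → 17:18 UTC.
Add 6 hours 55 minutes layover in Kolkata → 00:13 UTC (Dec 14).
Add 15 hours and 39 minutes leg 3 → 15:52 UTC.
Suva is UTC+12:00, so local arrival = 15:52 + 12:00 = 03:52 on Dec 15.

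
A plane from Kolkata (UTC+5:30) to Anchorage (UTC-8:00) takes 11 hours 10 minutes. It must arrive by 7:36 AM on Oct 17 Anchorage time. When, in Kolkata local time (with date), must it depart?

9:56 AM on October 17

Target arrival in UTC: 7:36 AM + 8:00 = 3:36 PM on Oct 17.
Subtract 11 hours and 10 minutes → departure 4:26 AM UTC on Oct 17.
Kolkata is UTC+5:30: 4:26 AM + 5:30 = 9:56 AM on Oct 17.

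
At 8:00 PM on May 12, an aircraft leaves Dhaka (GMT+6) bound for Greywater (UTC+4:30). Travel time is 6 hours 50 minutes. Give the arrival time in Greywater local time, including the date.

Convert departure to UTC: 8:00 PM − 6:00 = 2:00 PM UTC on May 12.
Add 6 hours and 50 minutes travel time → 8:50 PM UTC.
Greywater is UTC+4:30, so local arrival = 8:50 PM + 4:30 = 1:20 AM on May 13.

1:20 AM on May 13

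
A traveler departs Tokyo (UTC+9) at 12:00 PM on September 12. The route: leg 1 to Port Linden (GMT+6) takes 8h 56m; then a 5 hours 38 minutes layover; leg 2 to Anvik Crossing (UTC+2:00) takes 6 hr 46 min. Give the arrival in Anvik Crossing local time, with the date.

2:20 AM on Sep 13

Convert departure to UTC: 12:00 PM − 9:00 = 3:00 AM UTC on Sep 12.
Add 8 hours and 56 minutes leg 1 → 11:56 AM UTC.
Add 5 hours and 38 minutes layover in Port Linden → 5:34 PM UTC.
Add 6 hours and 46 minutes leg 2 → 12:20 AM UTC (Sep 13).
Anvik Crossing is UTC+2:00, so local arrival = 12:20 AM + 2:00 = 2:20 AM on Sep 13.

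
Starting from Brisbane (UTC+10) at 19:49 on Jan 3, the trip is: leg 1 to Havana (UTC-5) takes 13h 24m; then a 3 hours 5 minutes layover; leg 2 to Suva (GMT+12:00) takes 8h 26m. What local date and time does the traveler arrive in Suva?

22:44 on January 4

Convert departure to UTC: 19:49 − 10:00 = 09:49 UTC on Jan 3.
Add 13 hours 24 minutes leg 1 → 23:13 UTC.
Add 3 hours and 5 minutes layover in Havana → 02:18 UTC (Jan 4).
Add 8 hours 26 minutes leg 2 → 10:44 UTC.
Suva is UTC+12:00, so local arrival = 10:44 + 12:00 = 22:44 on Jan 4.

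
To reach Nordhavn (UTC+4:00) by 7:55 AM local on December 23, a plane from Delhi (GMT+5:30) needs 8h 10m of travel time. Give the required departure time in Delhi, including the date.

1:15 AM on December 23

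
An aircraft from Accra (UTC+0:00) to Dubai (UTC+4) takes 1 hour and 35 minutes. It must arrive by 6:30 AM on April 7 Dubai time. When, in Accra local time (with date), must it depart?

Target arrival in UTC: 6:30 AM − 4:00 = 2:30 AM on Apr 7.
Subtract 1 hour and 35 minutes → departure 12:55 AM UTC on Apr 7.
Accra is UTC+0, so departure is 12:55 AM on Apr 7.

12:55 AM on Apr 7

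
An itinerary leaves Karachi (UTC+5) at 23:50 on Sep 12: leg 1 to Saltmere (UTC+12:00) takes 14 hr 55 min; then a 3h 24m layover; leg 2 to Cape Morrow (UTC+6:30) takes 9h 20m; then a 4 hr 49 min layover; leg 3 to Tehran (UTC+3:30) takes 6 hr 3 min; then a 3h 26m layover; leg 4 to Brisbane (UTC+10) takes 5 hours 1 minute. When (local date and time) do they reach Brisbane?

03:48 on Sep 15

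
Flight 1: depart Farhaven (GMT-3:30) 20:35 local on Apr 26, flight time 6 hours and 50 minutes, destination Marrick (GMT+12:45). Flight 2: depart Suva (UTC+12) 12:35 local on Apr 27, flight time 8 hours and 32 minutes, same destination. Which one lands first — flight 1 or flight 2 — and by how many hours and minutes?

the first, by 2 hours 12 minutes

Flight 1 in UTC: 20:35 + 3:30 = 00:05 on Apr 27.
+6 hours and 50 minutes → arrive 06:55 UTC on Apr 27.
Flight 2 in UTC: 12:35 − 12:00 = 00:35 on Apr 27.
+8 hours 32 minutes → arrive 09:07 UTC on Apr 27.
Flight 1 lands earlier by 2 hours 12 minutes.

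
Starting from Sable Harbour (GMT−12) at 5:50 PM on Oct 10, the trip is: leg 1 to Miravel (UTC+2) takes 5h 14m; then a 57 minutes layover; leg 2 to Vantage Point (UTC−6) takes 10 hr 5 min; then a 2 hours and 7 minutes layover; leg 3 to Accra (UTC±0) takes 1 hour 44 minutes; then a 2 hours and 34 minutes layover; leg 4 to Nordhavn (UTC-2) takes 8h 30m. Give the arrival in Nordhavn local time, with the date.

11:01 AM on October 12

Convert departure to UTC: 5:50 PM + 12:00 = 5:50 AM UTC on Oct 11.
Add 5 hours and 14 minutes leg 1 → 11:04 AM UTC.
Add 57 minutes layover in Miravel → 12:01 PM UTC.
Add 10 hours 5 minutes leg 2 → 10:06 PM UTC.
Add 2 hours 7 minutes layover in Vantage Point → 12:13 AM UTC (Oct 12).
Add 1 hour and 44 minutes leg 3 → 1:57 AM UTC.
Add 2 hours and 34 minutes layover in Accra → 4:31 AM UTC.
Add 8 hours and 30 minutes leg 4 → 1:01 PM UTC.
Nordhavn is UTC−2:00, so local arrival = 1:01 PM − 2:00 = 11:01 AM on Oct 12.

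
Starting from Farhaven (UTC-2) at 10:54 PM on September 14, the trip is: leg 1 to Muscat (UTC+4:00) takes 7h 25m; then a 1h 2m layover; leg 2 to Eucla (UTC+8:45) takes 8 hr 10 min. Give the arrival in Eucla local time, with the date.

Convert departure to UTC: 10:54 PM + 2:00 = 12:54 AM UTC on Sep 15.
Add 7 hours 25 minutes leg 1 → 8:19 AM UTC.
Add 1 hour and 2 minutes layover in Muscat → 9:21 AM UTC.
Add 8 hours 10 minutes leg 2 → 5:31 PM UTC.
Eucla is UTC+8:45, so local arrival = 5:31 PM + 8:45 = 2:16 AM on Sep 16.

2:16 AM on September 16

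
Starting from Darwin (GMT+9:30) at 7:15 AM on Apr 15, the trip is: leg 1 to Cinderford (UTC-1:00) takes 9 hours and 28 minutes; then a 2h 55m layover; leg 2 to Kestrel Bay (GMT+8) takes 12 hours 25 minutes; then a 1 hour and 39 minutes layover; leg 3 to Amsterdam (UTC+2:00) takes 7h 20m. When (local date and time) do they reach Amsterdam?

9:32 AM on April 16

Convert departure to UTC: 7:15 AM − 9:30 = 9:45 PM UTC on Apr 14.
Add 9 hours 28 minutes leg 1 → 7:13 AM UTC (Apr 15).
Add 2 hours and 55 minutes layover in Cinderford → 10:08 AM UTC.
Add 12 hours 25 minutes leg 2 → 10:33 PM UTC.
Add 1 hour 39 minutes layover in Kestrel Bay → 12:12 AM UTC (Apr 16).
Add 7 hours 20 minutes leg 3 → 7:32 AM UTC.
Amsterdam is UTC+2:00, so local arrival = 7:32 AM + 2:00 = 9:32 AM on Apr 16.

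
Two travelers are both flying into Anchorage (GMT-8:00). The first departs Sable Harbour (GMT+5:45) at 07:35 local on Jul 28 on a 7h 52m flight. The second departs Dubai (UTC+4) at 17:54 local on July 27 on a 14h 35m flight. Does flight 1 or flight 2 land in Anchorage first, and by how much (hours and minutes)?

Flight 1 in UTC: 07:35 − 5:45 = 01:50 on Jul 28.
+7 hours and 52 minutes → arrive 09:42 UTC on Jul 28.
Flight 2 in UTC: 17:54 − 4:00 = 13:54 on Jul 27.
+14 hours and 35 minutes → arrive 04:29 UTC on Jul 28.
Flight 2 lands earlier by 5 hours 13 minutes.

the second, by 5 hours 13 minutes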